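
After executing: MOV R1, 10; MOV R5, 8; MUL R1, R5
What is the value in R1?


Register state trace:
  MOV R1, 10  → R1 = 10
  MOV R5, 8  → R5 = 8
  MUL R1, R5  → R1 = 10 * 8 = 80
Final: R1 = 80

80


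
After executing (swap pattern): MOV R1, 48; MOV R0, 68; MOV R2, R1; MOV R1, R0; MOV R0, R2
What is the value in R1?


Register state trace (swap pattern):
  MOV R1, 48  → R1 = 48
  MOV R0, 68  → R0 = 68
  MOV R2, R1  → R2 = 48  (save R1)
  MOV R1, R0  → R1 = 68  (R1 gets R0's value)
  MOV R0, R2  → R0 = 48  (R0 gets saved value)
Final: R1 = 68

68


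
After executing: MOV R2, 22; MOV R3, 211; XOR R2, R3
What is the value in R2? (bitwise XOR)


Register state trace:
  MOV R2, 22  → R2 = 22 (0b00010110)
  MOV R3, 211  → R3 = 211 (0b11010011)
  XOR R2, R3  → R2 = 22 XOR 211 = 197 (0b11000101)
Final: R2 = 197

197


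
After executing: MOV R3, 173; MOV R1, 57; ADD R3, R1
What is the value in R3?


Register state trace:
  MOV R3, 173  → R3 = 173
  MOV R1, 57  → R1 = 57
  ADD R3, R1  → R3 = 173 + 57 = 230
Final: R3 = 230

230


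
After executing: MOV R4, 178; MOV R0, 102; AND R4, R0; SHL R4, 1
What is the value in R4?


Register state trace:
  MOV R4, 178  → R4 = 178 (0b10110010)
  MOV R0, 102  → R0 = 102 (0b01100110)
  AND R4, R0  → R4 = 178 AND 102 = 34 (0b00100010)
  SHL R4, 1  → R4 = 34 << 1 = 68
Final: R4 = 68

68


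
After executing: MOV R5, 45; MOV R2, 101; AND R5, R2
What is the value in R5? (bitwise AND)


Register state trace:
  MOV R5, 45  → R5 = 45 (0b00101101)
  MOV R2, 101  → R2 = 101 (0b01100101)
  AND R5, R2  → R5 = 45 AND 101 = 37 (0b00100101)
Final: R5 = 37

37


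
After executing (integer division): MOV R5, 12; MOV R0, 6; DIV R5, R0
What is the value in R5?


Register state trace:
  MOV R5, 12  → R5 = 12
  MOV R0, 6  → R0 = 6
  DIV R5, R0  → R5 = 12 // 6 = 2
Final: R5 = 2

2


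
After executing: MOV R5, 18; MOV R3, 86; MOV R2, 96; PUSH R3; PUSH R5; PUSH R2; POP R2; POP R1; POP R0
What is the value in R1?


Stack trace (top is rightmost):
  MOV R5, 18  → R5 = 18
  MOV R3, 86  → R3 = 86
  MOV R2, 96  → R2 = 96
  PUSH R3  → stack: [86]
  PUSH R5  → stack: [86, 18]
  PUSH R2  → stack: [86, 18, 96]
  POP R2  → R2 = 96, stack: [86, 18]
  POP R1  → R1 = 18, stack: [86]
  POP R0  → R0 = 86, stack: []
Final: R1 = 18

18


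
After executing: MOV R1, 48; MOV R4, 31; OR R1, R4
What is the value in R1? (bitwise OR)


Register state trace:
  MOV R1, 48  → R1 = 48 (0b00110000)
  MOV R4, 31  → R4 = 31 (0b00011111)
  OR R1, R4   → R1 = 48 OR 31 = 63 (0b00111111)
Final: R1 = 63

63


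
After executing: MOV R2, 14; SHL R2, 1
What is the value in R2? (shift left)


Register state trace:
  MOV R2, 14  → R2 = 14
  SHL R2, 1  → R2 = 14 << 1 = 14 * 2^1 = 28
Final: R2 = 28

28


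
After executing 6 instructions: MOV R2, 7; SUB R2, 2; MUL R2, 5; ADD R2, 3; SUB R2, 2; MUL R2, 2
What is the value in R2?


Register state trace:
  MOV R2, 7  → R2 = 7
  SUB R2, 2  → R2 = 7 - 2 = 5
  MUL R2, 5  → R2 = 5 * 5 = 25
  ADD R2, 3  → R2 = 25 + 3 = 28
  SUB R2, 2  → R2 = 28 - 2 = 26
  MUL R2, 2  → R2 = 26 * 2 = 52
Final: R2 = 52

52


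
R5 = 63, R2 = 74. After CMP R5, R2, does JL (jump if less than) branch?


Trace:
  R5 = 63, R2 = 74
  CMP R5, R2  → compares 63 vs 74
  JL checks: is 63 less than 74?
  63 < 74, so condition is true
Branch taken: Yes

Yes


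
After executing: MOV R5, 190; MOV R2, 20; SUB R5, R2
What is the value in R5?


Register state trace:
  MOV R5, 190  → R5 = 190
  MOV R2, 20  → R2 = 20
  SUB R5, R2  → R5 = 190 - 20 = 170
Final: R5 = 170

170


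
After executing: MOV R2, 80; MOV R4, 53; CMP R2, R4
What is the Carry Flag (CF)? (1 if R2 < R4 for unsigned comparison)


Register state trace:
  MOV R2, 80  → R2 = 80
  MOV R4, 53  → R4 = 53
  CMP R2, R4  → unsigned 80 - 53: no borrow
  80 >= 53, so CF = 0
CF = 0

0


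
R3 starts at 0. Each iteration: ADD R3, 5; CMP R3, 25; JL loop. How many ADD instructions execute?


Loop trace (R3 starts at 0, target 25, step 5):
  ADD #1: R3 = 0 + 5 = 5  → 5 < 25, loop
  ADD #2: R3 = 5 + 5 = 10  → 10 < 25, loop
  ADD #3: R3 = 10 + 5 = 15  → 15 < 25, loop
  ADD #4: R3 = 15 + 5 = 20  → 20 < 25, loop
  ADD #5: R3 = 20 + 5 = 25  → 25 >= 25, exit
Total ADD instructions: 5

5


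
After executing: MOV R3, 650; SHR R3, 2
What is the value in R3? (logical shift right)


Register state trace:
  MOV R3, 650  → R3 = 650
  SHR R3, 2  → R3 = 650 >> 2 = 650 // 2^2 = 162
Final: R3 = 162

162


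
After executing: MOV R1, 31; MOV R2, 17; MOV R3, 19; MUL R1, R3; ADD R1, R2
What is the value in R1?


Register state trace:
  MOV R1, 31  → R1 = 31
  MOV R2, 17  → R2 = 17
  MOV R3, 19  → R3 = 19
  MUL R1, R3  → R1 = 31 * 19 = 589
  ADD R1, R2  → R1 = 589 + 17 = 606
Final: R1 = 606

606


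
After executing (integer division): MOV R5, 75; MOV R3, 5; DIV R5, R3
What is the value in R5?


Register state trace:
  MOV R5, 75  → R5 = 75
  MOV R3, 5  → R3 = 5
  DIV R5, R3  → R5 = 75 // 5 = 15
Final: R5 = 15

15


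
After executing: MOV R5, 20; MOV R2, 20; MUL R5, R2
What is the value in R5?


Register state trace:
  MOV R5, 20  → R5 = 20
  MOV R2, 20  → R2 = 20
  MUL R5, R2  → R5 = 20 * 20 = 400
Final: R5 = 400

400


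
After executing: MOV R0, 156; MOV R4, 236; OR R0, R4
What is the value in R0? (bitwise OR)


Register state trace:
  MOV R0, 156  → R0 = 156 (0b10011100)
  MOV R4, 236  → R4 = 236 (0b11101100)
  OR R0, R4   → R0 = 156 OR 236 = 252 (0b11111100)
Final: R0 = 252

252


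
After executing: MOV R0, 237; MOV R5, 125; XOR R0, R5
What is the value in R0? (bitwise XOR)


Register state trace:
  MOV R0, 237  → R0 = 237 (0b11101101)
  MOV R5, 125  → R5 = 125 (0b01111101)
  XOR R0, R5  → R0 = 237 XOR 125 = 144 (0b10010000)
Final: R0 = 144

144


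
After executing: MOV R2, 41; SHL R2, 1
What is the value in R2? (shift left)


Register state trace:
  MOV R2, 41  → R2 = 41
  SHL R2, 1  → R2 = 41 << 1 = 41 * 2^1 = 82
Final: R2 = 82

82


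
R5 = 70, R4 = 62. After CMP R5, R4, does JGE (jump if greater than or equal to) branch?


Trace:
  R5 = 70, R4 = 62
  CMP R5, R4  → compares 70 vs 62
  JGE checks: is 70 greater than or equal to 62?
  70 > 62, so condition is true
Branch taken: Yes

Yes


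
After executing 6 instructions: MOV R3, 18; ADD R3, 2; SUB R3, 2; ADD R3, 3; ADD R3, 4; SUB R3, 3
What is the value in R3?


Register state trace:
  MOV R3, 18  → R3 = 18
  ADD R3, 2  → R3 = 18 + 2 = 20
  SUB R3, 2  → R3 = 20 - 2 = 18
  ADD R3, 3  → R3 = 18 + 3 = 21
  ADD R3, 4  → R3 = 21 + 4 = 25
  SUB R3, 3  → R3 = 25 - 3 = 22
Final: R3 = 22

22


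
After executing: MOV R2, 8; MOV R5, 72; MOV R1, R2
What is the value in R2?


Register state trace:
  MOV R2, 8  → R2 = 8
  MOV R5, 72  → R5 = 72
  MOV R1, R2  → R1 = 8
Final: R2 = 8

8


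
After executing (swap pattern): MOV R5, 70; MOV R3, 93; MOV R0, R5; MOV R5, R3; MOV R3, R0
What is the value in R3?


Register state trace (swap pattern):
  MOV R5, 70  → R5 = 70
  MOV R3, 93  → R3 = 93
  MOV R0, R5  → R0 = 70  (save R5)
  MOV R5, R3  → R5 = 93  (R5 gets R3's value)
  MOV R3, R0  → R3 = 70  (R3 gets saved value)
Final: R3 = 70

70


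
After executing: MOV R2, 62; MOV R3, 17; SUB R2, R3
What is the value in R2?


Register state trace:
  MOV R2, 62  → R2 = 62
  MOV R3, 17  → R3 = 17
  SUB R2, R3  → R2 = 62 - 17 = 45
Final: R2 = 45

45


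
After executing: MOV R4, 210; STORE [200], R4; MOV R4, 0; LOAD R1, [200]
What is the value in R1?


Register and memory trace:
  MOV R4, 210  → R4 = 210
  STORE [200], R4  → mem[200] = 210
  MOV R4, 0  → R4 = 0
  LOAD R1, [200]  → R1 = mem[200] = 210
Final: R1 = 210

210


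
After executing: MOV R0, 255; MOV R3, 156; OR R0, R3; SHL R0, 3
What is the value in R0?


Register state trace:
  MOV R0, 255  → R0 = 255 (0b11111111)
  MOV R3, 156  → R3 = 156 (0b10011100)
  OR R0, R3  → R0 = 255 OR 156 = 255 (0b11111111)
  SHL R0, 3  → R0 = 255 << 3 = 2040
Final: R0 = 2040

2040


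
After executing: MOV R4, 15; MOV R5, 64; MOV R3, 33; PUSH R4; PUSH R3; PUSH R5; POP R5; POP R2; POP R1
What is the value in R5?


Stack trace (top is rightmost):
  MOV R4, 15  → R4 = 15
  MOV R5, 64  → R5 = 64
  MOV R3, 33  → R3 = 33
  PUSH R4  → stack: [15]
  PUSH R3  → stack: [15, 33]
  PUSH R5  → stack: [15, 33, 64]
  POP R5  → R5 = 64, stack: [15, 33]
  POP R2  → R2 = 33, stack: [15]
  POP R1  → R1 = 15, stack: []
Final: R5 = 64

64


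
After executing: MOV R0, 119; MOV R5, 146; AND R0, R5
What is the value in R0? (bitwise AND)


Register state trace:
  MOV R0, 119  → R0 = 119 (0b01110111)
  MOV R5, 146  → R5 = 146 (0b10010010)
  AND R0, R5  → R0 = 119 AND 146 = 18 (0b00010010)
Final: R0 = 18

18


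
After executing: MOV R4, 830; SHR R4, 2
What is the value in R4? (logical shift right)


Register state trace:
  MOV R4, 830  → R4 = 830
  SHR R4, 2  → R4 = 830 >> 2 = 830 // 2^2 = 207
Final: R4 = 207

207


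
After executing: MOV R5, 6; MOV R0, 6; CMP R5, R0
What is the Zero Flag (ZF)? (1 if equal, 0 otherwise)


Register state trace:
  MOV R5, 6  → R5 = 6
  MOV R0, 6  → R0 = 6
  CMP R5, R0  → computes 6 - 6 = 0
  Result is zero, so values are equal
ZF = 1

1


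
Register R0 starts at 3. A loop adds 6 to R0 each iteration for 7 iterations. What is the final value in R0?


Starting value: R0 = 3
  Iter 1: R0 = 3 + 6 = 9
  Iter 2: R0 = 9 + 6 = 15
  Iter 3: R0 = 15 + 6 = 21
  Iter 4: R0 = 21 + 6 = 27
  Iter 5: R0 = 27 + 6 = 33
  Iter 6: R0 = 33 + 6 = 39
  Iter 7: R0 = 39 + 6 = 45
Final: R0 = 45

45


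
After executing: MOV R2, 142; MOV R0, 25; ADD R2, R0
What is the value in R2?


Register state trace:
  MOV R2, 142  → R2 = 142
  MOV R0, 25  → R0 = 25
  ADD R2, R0  → R2 = 142 + 25 = 167
Final: R2 = 167

167


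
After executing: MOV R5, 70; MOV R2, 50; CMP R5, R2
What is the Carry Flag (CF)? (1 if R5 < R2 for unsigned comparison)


Register state trace:
  MOV R5, 70  → R5 = 70
  MOV R2, 50  → R2 = 50
  CMP R5, R2  → unsigned 70 - 50: no borrow
  70 >= 50, so CF = 0
CF = 0

0


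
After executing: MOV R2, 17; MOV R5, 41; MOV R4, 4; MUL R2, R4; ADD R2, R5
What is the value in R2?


Register state trace:
  MOV R2, 17  → R2 = 17
  MOV R5, 41  → R5 = 41
  MOV R4, 4  → R4 = 4
  MUL R2, R4  → R2 = 17 * 4 = 68
  ADD R2, R5  → R2 = 68 + 41 = 109
Final: R2 = 109

109


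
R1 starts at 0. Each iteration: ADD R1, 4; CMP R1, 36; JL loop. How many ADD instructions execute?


Loop trace (R1 starts at 0, target 36, step 4):
  ADD #1: R1 = 0 + 4 = 4  → 4 < 36, loop
  ADD #2: R1 = 4 + 4 = 8  → 8 < 36, loop
  ADD #3: R1 = 8 + 4 = 12  → 12 < 36, loop
  ADD #4: R1 = 12 + 4 = 16  → 16 < 36, loop
  ADD #5: R1 = 16 + 4 = 20  → 20 < 36, loop
  ADD #6: R1 = 20 + 4 = 24  → 24 < 36, loop
  ADD #7: R1 = 24 + 4 = 28  → 28 < 36, loop
  ADD #8: R1 = 28 + 4 = 32  → 32 < 36, loop
  ADD #9: R1 = 32 + 4 = 36  → 36 >= 36, exit
Total ADD instructions: 9

9


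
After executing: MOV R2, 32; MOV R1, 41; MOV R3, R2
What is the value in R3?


Register state trace:
  MOV R2, 32  → R2 = 32
  MOV R1, 41  → R1 = 41
  MOV R3, R2  → R3 = 32
Final: R3 = 32

32


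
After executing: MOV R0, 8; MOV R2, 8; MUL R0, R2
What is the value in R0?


Register state trace:
  MOV R0, 8  → R0 = 8
  MOV R2, 8  → R2 = 8
  MUL R0, R2  → R0 = 8 * 8 = 64
Final: R0 = 64

64


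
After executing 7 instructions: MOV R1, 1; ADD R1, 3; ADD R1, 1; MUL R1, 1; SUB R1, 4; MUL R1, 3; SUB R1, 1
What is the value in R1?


Register state trace:
  MOV R1, 1  → R1 = 1
  ADD R1, 3  → R1 = 1 + 3 = 4
  ADD R1, 1  → R1 = 4 + 1 = 5
  MUL R1, 1  → R1 = 5 * 1 = 5
  SUB R1, 4  → R1 = 5 - 4 = 1
  MUL R1, 3  → R1 = 1 * 3 = 3
  SUB R1, 1  → R1 = 3 - 1 = 2
Final: R1 = 2

2


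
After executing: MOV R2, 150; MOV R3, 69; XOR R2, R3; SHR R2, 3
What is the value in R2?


Register state trace:
  MOV R2, 150  → R2 = 150 (0b10010110)
  MOV R3, 69  → R3 = 69 (0b01000101)
  XOR R2, R3  → R2 = 150 XOR 69 = 211 (0b11010011)
  SHR R2, 3  → R2 = 211 >> 3 = 26
Final: R2 = 26

26


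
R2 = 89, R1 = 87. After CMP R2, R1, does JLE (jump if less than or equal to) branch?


Trace:
  R2 = 89, R1 = 87
  CMP R2, R1  → compares 89 vs 87
  JLE checks: is 89 less than or equal to 87?
  89 > 87, so condition is false
Branch taken: No

No


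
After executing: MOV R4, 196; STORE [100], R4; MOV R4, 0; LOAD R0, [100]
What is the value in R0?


Register and memory trace:
  MOV R4, 196  → R4 = 196
  STORE [100], R4  → mem[100] = 196
  MOV R4, 0  → R4 = 0
  LOAD R0, [100]  → R0 = mem[100] = 196
Final: R0 = 196

196


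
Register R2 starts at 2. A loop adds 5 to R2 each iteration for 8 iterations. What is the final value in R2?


Starting value: R2 = 2
  Iter 1: R2 = 2 + 5 = 7
  Iter 2: R2 = 7 + 5 = 12
  Iter 3: R2 = 12 + 5 = 17
  Iter 4: R2 = 17 + 5 = 22
  Iter 5: R2 = 22 + 5 = 27
  Iter 6: R2 = 27 + 5 = 32
  Iter 7: R2 = 32 + 5 = 37
  Iter 8: R2 = 37 + 5 = 42
Final: R2 = 42

42


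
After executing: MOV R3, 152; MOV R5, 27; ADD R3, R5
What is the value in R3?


Register state trace:
  MOV R3, 152  → R3 = 152
  MOV R5, 27  → R5 = 27
  ADD R3, R5  → R3 = 152 + 27 = 179
Final: R3 = 179

179


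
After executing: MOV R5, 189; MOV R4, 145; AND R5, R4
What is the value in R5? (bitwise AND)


Register state trace:
  MOV R5, 189  → R5 = 189 (0b10111101)
  MOV R4, 145  → R4 = 145 (0b10010001)
  AND R5, R4  → R5 = 189 AND 145 = 145 (0b10010001)
Final: R5 = 145

145


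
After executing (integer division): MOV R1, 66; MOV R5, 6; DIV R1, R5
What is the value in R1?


Register state trace:
  MOV R1, 66  → R1 = 66
  MOV R5, 6  → R5 = 6
  DIV R1, R5  → R1 = 66 // 6 = 11
Final: R1 = 11

11


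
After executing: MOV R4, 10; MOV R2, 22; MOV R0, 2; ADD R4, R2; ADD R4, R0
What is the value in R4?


Register state trace:
  MOV R4, 10  → R4 = 10
  MOV R2, 22  → R2 = 22
  MOV R0, 2  → R0 = 2
  ADD R4, R2  → R4 = 10 + 22 = 32
  ADD R4, R0  → R4 = 32 + 2 = 34
Final: R4 = 34

34


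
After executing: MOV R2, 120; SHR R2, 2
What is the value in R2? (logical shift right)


Register state trace:
  MOV R2, 120  → R2 = 120
  SHR R2, 2  → R2 = 120 >> 2 = 120 // 2^2 = 30
Final: R2 = 30

30


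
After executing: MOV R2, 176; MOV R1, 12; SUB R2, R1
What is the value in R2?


Register state trace:
  MOV R2, 176  → R2 = 176
  MOV R1, 12  → R1 = 12
  SUB R2, R1  → R2 = 176 - 12 = 164
Final: R2 = 164

164


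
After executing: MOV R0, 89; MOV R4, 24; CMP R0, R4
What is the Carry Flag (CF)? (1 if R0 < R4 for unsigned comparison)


Register state trace:
  MOV R0, 89  → R0 = 89
  MOV R4, 24  → R4 = 24
  CMP R0, R4  → unsigned 89 - 24: no borrow
  89 >= 24, so CF = 0
CF = 0

0


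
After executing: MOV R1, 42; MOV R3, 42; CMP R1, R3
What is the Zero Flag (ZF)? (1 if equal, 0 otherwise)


Register state trace:
  MOV R1, 42  → R1 = 42
  MOV R3, 42  → R3 = 42
  CMP R1, R3  → computes 42 - 42 = 0
  Result is zero, so values are equal
ZF = 1

1


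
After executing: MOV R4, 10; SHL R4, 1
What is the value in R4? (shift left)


Register state trace:
  MOV R4, 10  → R4 = 10
  SHL R4, 1  → R4 = 10 << 1 = 10 * 2^1 = 20
Final: R4 = 20

20


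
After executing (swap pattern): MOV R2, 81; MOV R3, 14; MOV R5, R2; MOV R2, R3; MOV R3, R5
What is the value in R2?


Register state trace (swap pattern):
  MOV R2, 81  → R2 = 81
  MOV R3, 14  → R3 = 14
  MOV R5, R2  → R5 = 81  (save R2)
  MOV R2, R3  → R2 = 14  (R2 gets R3's value)
  MOV R3, R5  → R3 = 81  (R3 gets saved value)
Final: R2 = 14

14


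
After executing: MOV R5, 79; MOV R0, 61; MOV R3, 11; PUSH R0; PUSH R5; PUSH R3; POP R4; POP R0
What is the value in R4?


Stack trace (top is rightmost):
  MOV R5, 79  → R5 = 79
  MOV R0, 61  → R0 = 61
  MOV R3, 11  → R3 = 11
  PUSH R0  → stack: [61]
  PUSH R5  → stack: [61, 79]
  PUSH R3  → stack: [61, 79, 11]
  POP R4  → R4 = 11, stack: [61, 79]
  POP R0  → R0 = 79, stack: [61]
Final: R4 = 11

11


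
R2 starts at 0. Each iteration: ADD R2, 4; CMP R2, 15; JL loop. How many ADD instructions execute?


Loop trace (R2 starts at 0, target 15, step 4):
  ADD #1: R2 = 0 + 4 = 4  → 4 < 15, loop
  ADD #2: R2 = 4 + 4 = 8  → 8 < 15, loop
  ADD #3: R2 = 8 + 4 = 12  → 12 < 15, loop
  ADD #4: R2 = 12 + 4 = 16  → 16 >= 15, exit
Total ADD instructions: 4

4


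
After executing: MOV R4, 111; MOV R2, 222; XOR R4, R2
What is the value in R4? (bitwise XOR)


Register state trace:
  MOV R4, 111  → R4 = 111 (0b01101111)
  MOV R2, 222  → R2 = 222 (0b11011110)
  XOR R4, R2  → R4 = 111 XOR 222 = 177 (0b10110001)
Final: R4 = 177

177


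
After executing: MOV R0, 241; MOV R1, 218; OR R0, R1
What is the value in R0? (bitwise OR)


Register state trace:
  MOV R0, 241  → R0 = 241 (0b11110001)
  MOV R1, 218  → R1 = 218 (0b11011010)
  OR R0, R1   → R0 = 241 OR 218 = 251 (0b11111011)
Final: R0 = 251

251


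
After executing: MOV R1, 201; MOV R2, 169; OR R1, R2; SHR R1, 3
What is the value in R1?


Register state trace:
  MOV R1, 201  → R1 = 201 (0b11001001)
  MOV R2, 169  → R2 = 169 (0b10101001)
  OR R1, R2  → R1 = 201 OR 169 = 233 (0b11101001)
  SHR R1, 3  → R1 = 233 >> 3 = 29
Final: R1 = 29

29


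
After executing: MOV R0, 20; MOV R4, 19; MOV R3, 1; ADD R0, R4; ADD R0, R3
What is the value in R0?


Register state trace:
  MOV R0, 20  → R0 = 20
  MOV R4, 19  → R4 = 19
  MOV R3, 1  → R3 = 1
  ADD R0, R4  → R0 = 20 + 19 = 39
  ADD R0, R3  → R0 = 39 + 1 = 40
Final: R0 = 40

40


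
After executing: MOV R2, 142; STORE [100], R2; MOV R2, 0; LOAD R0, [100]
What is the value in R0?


Register and memory trace:
  MOV R2, 142  → R2 = 142
  STORE [100], R2  → mem[100] = 142
  MOV R2, 0  → R2 = 0
  LOAD R0, [100]  → R0 = mem[100] = 142
Final: R0 = 142

142


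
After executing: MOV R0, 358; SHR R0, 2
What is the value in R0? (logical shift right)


Register state trace:
  MOV R0, 358  → R0 = 358
  SHR R0, 2  → R0 = 358 >> 2 = 358 // 2^2 = 89
Final: R0 = 89

89


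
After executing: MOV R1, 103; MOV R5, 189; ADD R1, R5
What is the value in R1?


Register state trace:
  MOV R1, 103  → R1 = 103
  MOV R5, 189  → R5 = 189
  ADD R1, R5  → R1 = 103 + 189 = 292
Final: R1 = 292

292


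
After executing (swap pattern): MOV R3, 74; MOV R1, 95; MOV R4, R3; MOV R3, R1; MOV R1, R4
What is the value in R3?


Register state trace (swap pattern):
  MOV R3, 74  → R3 = 74
  MOV R1, 95  → R1 = 95
  MOV R4, R3  → R4 = 74  (save R3)
  MOV R3, R1  → R3 = 95  (R3 gets R1's value)
  MOV R1, R4  → R1 = 74  (R1 gets saved value)
Final: R3 = 95

95


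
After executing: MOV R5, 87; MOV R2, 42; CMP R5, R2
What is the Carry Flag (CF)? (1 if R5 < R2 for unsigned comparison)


Register state trace:
  MOV R5, 87  → R5 = 87
  MOV R2, 42  → R2 = 42
  CMP R5, R2  → unsigned 87 - 42: no borrow
  87 >= 42, so CF = 0
CF = 0

0


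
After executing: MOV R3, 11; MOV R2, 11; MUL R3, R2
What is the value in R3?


Register state trace:
  MOV R3, 11  → R3 = 11
  MOV R2, 11  → R2 = 11
  MUL R3, R2  → R3 = 11 * 11 = 121
Final: R3 = 121

121


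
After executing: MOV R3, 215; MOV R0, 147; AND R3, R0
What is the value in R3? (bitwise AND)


Register state trace:
  MOV R3, 215  → R3 = 215 (0b11010111)
  MOV R0, 147  → R0 = 147 (0b10010011)
  AND R3, R0  → R3 = 215 AND 147 = 147 (0b10010011)
Final: R3 = 147

147


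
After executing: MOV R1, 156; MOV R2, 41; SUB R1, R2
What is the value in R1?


Register state trace:
  MOV R1, 156  → R1 = 156
  MOV R2, 41  → R2 = 41
  SUB R1, R2  → R1 = 156 - 41 = 115
Final: R1 = 115

115


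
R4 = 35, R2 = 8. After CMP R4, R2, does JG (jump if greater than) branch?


Trace:
  R4 = 35, R2 = 8
  CMP R4, R2  → compares 35 vs 8
  JG checks: is 35 greater than 8?
  35 > 8, so condition is true
Branch taken: Yes

Yes


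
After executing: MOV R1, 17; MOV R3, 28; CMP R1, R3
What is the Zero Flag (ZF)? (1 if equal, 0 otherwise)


Register state trace:
  MOV R1, 17  → R1 = 17
  MOV R3, 28  → R3 = 28
  CMP R1, R3  → computes 17 - 28 = -11
  Result is nonzero, so values are not equal
ZF = 0

0


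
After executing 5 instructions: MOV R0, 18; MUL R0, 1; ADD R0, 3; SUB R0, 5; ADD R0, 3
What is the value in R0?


Register state trace:
  MOV R0, 18  → R0 = 18
  MUL R0, 1  → R0 = 18 * 1 = 18
  ADD R0, 3  → R0 = 18 + 3 = 21
  SUB R0, 5  → R0 = 21 - 5 = 16
  ADD R0, 3  → R0 = 16 + 3 = 19
Final: R0 = 19

19


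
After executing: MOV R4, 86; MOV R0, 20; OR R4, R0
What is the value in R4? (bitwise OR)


Register state trace:
  MOV R4, 86  → R4 = 86 (0b01010110)
  MOV R0, 20  → R0 = 20 (0b00010100)
  OR R4, R0   → R4 = 86 OR 20 = 86 (0b01010110)
Final: R4 = 86

86


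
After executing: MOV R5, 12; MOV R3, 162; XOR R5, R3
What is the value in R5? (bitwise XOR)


Register state trace:
  MOV R5, 12  → R5 = 12 (0b00001100)
  MOV R3, 162  → R3 = 162 (0b10100010)
  XOR R5, R3  → R5 = 12 XOR 162 = 174 (0b10101110)
Final: R5 = 174

174


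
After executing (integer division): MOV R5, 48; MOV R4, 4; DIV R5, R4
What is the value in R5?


Register state trace:
  MOV R5, 48  → R5 = 48
  MOV R4, 4  → R4 = 4
  DIV R5, R4  → R5 = 48 // 4 = 12
Final: R5 = 12

12


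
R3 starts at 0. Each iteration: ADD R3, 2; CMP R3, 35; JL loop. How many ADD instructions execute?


Loop trace (R3 starts at 0, target 35, step 2):
  ADD #1: R3 = 0 + 2 = 2  → 2 < 35, loop
  ADD #2: R3 = 2 + 2 = 4  → 4 < 35, loop
  ADD #3: R3 = 4 + 2 = 6  → 6 < 35, loop
  ADD #4: R3 = 6 + 2 = 8  → 8 < 35, loop
  ADD #5: R3 = 8 + 2 = 10  → 10 < 35, loop
  ADD #6: R3 = 10 + 2 = 12  → 12 < 35, loop
  ADD #7: R3 = 12 + 2 = 14  → 14 < 35, loop
  ADD #8: R3 = 14 + 2 = 16  → 16 < 35, loop
  ADD #9: R3 = 16 + 2 = 18  → 18 < 35, loop
  ADD #10: R3 = 18 + 2 = 20  → 20 < 35, loop
  ADD #11: R3 = 20 + 2 = 22  → 22 < 35, loop
  ADD #12: R3 = 22 + 2 = 24  → 24 < 35, loop
  ADD #13: R3 = 24 + 2 = 26  → 26 < 35, loop
  ADD #14: R3 = 26 + 2 = 28  → 28 < 35, loop
  ADD #15: R3 = 28 + 2 = 30  → 30 < 35, loop
  ADD #16: R3 = 30 + 2 = 32  → 32 < 35, loop
  ADD #17: R3 = 32 + 2 = 34  → 34 < 35, loop
  ADD #18: R3 = 34 + 2 = 36  → 36 >= 35, exit
Total ADD instructions: 18

18


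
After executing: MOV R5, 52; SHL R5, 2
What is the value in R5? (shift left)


Register state trace:
  MOV R5, 52  → R5 = 52
  SHL R5, 2  → R5 = 52 << 2 = 52 * 2^2 = 208
Final: R5 = 208

208


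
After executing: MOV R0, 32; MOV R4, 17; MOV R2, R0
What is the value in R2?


Register state trace:
  MOV R0, 32  → R0 = 32
  MOV R4, 17  → R4 = 17
  MOV R2, R0  → R2 = 32
Final: R2 = 32

32


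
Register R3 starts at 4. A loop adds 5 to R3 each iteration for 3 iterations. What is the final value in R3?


Starting value: R3 = 4
  Iter 1: R3 = 4 + 5 = 9
  Iter 2: R3 = 9 + 5 = 14
  Iter 3: R3 = 14 + 5 = 19
Final: R3 = 19

19


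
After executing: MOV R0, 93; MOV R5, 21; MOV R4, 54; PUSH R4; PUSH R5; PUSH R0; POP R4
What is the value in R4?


Stack trace (top is rightmost):
  MOV R0, 93  → R0 = 93
  MOV R5, 21  → R5 = 21
  MOV R4, 54  → R4 = 54
  PUSH R4  → stack: [54]
  PUSH R5  → stack: [54, 21]
  PUSH R0  → stack: [54, 21, 93]
  POP R4  → R4 = 93, stack: [54, 21]
Final: R4 = 93

93


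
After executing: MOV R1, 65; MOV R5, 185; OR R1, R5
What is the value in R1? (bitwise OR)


Register state trace:
  MOV R1, 65  → R1 = 65 (0b01000001)
  MOV R5, 185  → R5 = 185 (0b10111001)
  OR R1, R5   → R1 = 65 OR 185 = 249 (0b11111001)
Final: R1 = 249

249


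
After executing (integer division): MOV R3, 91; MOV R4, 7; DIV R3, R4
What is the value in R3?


Register state trace:
  MOV R3, 91  → R3 = 91
  MOV R4, 7  → R4 = 7
  DIV R3, R4  → R3 = 91 // 7 = 13
Final: R3 = 13

13


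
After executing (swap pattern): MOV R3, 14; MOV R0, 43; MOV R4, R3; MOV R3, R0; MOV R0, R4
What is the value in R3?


Register state trace (swap pattern):
  MOV R3, 14  → R3 = 14
  MOV R0, 43  → R0 = 43
  MOV R4, R3  → R4 = 14  (save R3)
  MOV R3, R0  → R3 = 43  (R3 gets R0's value)
  MOV R0, R4  → R0 = 14  (R0 gets saved value)
Final: R3 = 43

43


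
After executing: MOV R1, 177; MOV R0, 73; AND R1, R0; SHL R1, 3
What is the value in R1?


Register state trace:
  MOV R1, 177  → R1 = 177 (0b10110001)
  MOV R0, 73  → R0 = 73 (0b01001001)
  AND R1, R0  → R1 = 177 AND 73 = 1 (0b00000001)
  SHL R1, 3  → R1 = 1 << 3 = 8
Final: R1 = 8

8


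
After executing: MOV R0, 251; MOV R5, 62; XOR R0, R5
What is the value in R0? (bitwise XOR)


Register state trace:
  MOV R0, 251  → R0 = 251 (0b11111011)
  MOV R5, 62  → R5 = 62 (0b00111110)
  XOR R0, R5  → R0 = 251 XOR 62 = 197 (0b11000101)
Final: R0 = 197

197


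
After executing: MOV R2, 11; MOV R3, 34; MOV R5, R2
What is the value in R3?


Register state trace:
  MOV R2, 11  → R2 = 11
  MOV R3, 34  → R3 = 34
  MOV R5, R2  → R5 = 11
Final: R3 = 34

34


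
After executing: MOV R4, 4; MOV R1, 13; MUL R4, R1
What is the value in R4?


Register state trace:
  MOV R4, 4  → R4 = 4
  MOV R1, 13  → R1 = 13
  MUL R4, R1  → R4 = 4 * 13 = 52
Final: R4 = 52

52


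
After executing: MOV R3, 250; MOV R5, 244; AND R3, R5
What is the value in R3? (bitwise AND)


Register state trace:
  MOV R3, 250  → R3 = 250 (0b11111010)
  MOV R5, 244  → R5 = 244 (0b11110100)
  AND R3, R5  → R3 = 250 AND 244 = 240 (0b11110000)
Final: R3 = 240

240


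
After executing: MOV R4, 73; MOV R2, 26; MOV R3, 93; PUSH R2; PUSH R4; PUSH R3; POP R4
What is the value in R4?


Stack trace (top is rightmost):
  MOV R4, 73  → R4 = 73
  MOV R2, 26  → R2 = 26
  MOV R3, 93  → R3 = 93
  PUSH R2  → stack: [26]
  PUSH R4  → stack: [26, 73]
  PUSH R3  → stack: [26, 73, 93]
  POP R4  → R4 = 93, stack: [26, 73]
Final: R4 = 93

93


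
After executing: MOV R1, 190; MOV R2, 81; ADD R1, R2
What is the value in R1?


Register state trace:
  MOV R1, 190  → R1 = 190
  MOV R2, 81  → R2 = 81
  ADD R1, R2  → R1 = 190 + 81 = 271
Final: R1 = 271

271


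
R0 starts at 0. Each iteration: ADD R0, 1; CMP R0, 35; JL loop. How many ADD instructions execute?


Loop trace (R0 starts at 0, target 35, step 1):
  ADD #1: R0 = 0 + 1 = 1  → 1 < 35, loop
  ADD #2: R0 = 1 + 1 = 2  → 2 < 35, loop
  ADD #3: R0 = 2 + 1 = 3  → 3 < 35, loop
  ADD #4: R0 = 3 + 1 = 4  → 4 < 35, loop
  ADD #5: R0 = 4 + 1 = 5  → 5 < 35, loop
  ADD #6: R0 = 5 + 1 = 6  → 6 < 35, loop
  ADD #7: R0 = 6 + 1 = 7  → 7 < 35, loop
  ADD #8: R0 = 7 + 1 = 8  → 8 < 35, loop
  ADD #9: R0 = 8 + 1 = 9  → 9 < 35, loop
  ADD #10: R0 = 9 + 1 = 10  → 10 < 35, loop
  ADD #11: R0 = 10 + 1 = 11  → 11 < 35, loop
  ADD #12: R0 = 11 + 1 = 12  → 12 < 35, loop
  ADD #13: R0 = 12 + 1 = 13  → 13 < 35, loop
  ADD #14: R0 = 13 + 1 = 14  → 14 < 35, loop
  ADD #15: R0 = 14 + 1 = 15  → 15 < 35, loop
  ADD #16: R0 = 15 + 1 = 16  → 16 < 35, loop
  ADD #17: R0 = 16 + 1 = 17  → 17 < 35, loop
  ADD #18: R0 = 17 + 1 = 18  → 18 < 35, loop
  ADD #19: R0 = 18 + 1 = 19  → 19 < 35, loop
  ADD #20: R0 = 19 + 1 = 20  → 20 < 35, loop
  ADD #21: R0 = 20 + 1 = 21  → 21 < 35, loop
  ADD #22: R0 = 21 + 1 = 22  → 22 < 35, loop
  ADD #23: R0 = 22 + 1 = 23  → 23 < 35, loop
  ADD #24: R0 = 23 + 1 = 24  → 24 < 35, loop
  ADD #25: R0 = 24 + 1 = 25  → 25 < 35, loop
  ADD #26: R0 = 25 + 1 = 26  → 26 < 35, loop
  ADD #27: R0 = 26 + 1 = 27  → 27 < 35, loop
  ADD #28: R0 = 27 + 1 = 28  → 28 < 35, loop
  ADD #29: R0 = 28 + 1 = 29  → 29 < 35, loop
  ADD #30: R0 = 29 + 1 = 30  → 30 < 35, loop
  ADD #31: R0 = 30 + 1 = 31  → 31 < 35, loop
  ADD #32: R0 = 31 + 1 = 32  → 32 < 35, loop
  ADD #33: R0 = 32 + 1 = 33  → 33 < 35, loop
  ADD #34: R0 = 33 + 1 = 34  → 34 < 35, loop
  ADD #35: R0 = 34 + 1 = 35  → 35 >= 35, exit
Total ADD instructions: 35

35


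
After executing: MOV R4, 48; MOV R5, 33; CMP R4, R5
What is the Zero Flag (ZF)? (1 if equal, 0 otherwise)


Register state trace:
  MOV R4, 48  → R4 = 48
  MOV R5, 33  → R5 = 33
  CMP R4, R5  → computes 48 - 33 = 15
  Result is nonzero, so values are not equal
ZF = 0

0


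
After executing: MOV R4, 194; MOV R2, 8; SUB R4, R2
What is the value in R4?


Register state trace:
  MOV R4, 194  → R4 = 194
  MOV R2, 8  → R2 = 8
  SUB R4, R2  → R4 = 194 - 8 = 186
Final: R4 = 186

186


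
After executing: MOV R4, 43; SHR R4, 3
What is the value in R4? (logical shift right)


Register state trace:
  MOV R4, 43  → R4 = 43
  SHR R4, 3  → R4 = 43 >> 3 = 43 // 2^3 = 5
Final: R4 = 5

5


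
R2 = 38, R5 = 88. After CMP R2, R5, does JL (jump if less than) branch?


Trace:
  R2 = 38, R5 = 88
  CMP R2, R5  → compares 38 vs 88
  JL checks: is 38 less than 88?
  38 < 88, so condition is true
Branch taken: Yes

Yes


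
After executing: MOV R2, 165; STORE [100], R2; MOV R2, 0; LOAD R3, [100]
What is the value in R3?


Register and memory trace:
  MOV R2, 165  → R2 = 165
  STORE [100], R2  → mem[100] = 165
  MOV R2, 0  → R2 = 0
  LOAD R3, [100]  → R3 = mem[100] = 165
Final: R3 = 165

165


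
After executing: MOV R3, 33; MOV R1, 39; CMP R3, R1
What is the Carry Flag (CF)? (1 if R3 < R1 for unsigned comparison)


Register state trace:
  MOV R3, 33  → R3 = 33
  MOV R1, 39  → R1 = 39
  CMP R3, R1  → unsigned 33 - 39: borrow occurs
  33 < 39, so CF = 1
CF = 1

1


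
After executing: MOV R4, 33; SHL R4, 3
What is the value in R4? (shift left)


Register state trace:
  MOV R4, 33  → R4 = 33
  SHL R4, 3  → R4 = 33 << 3 = 33 * 2^3 = 264
Final: R4 = 264

264


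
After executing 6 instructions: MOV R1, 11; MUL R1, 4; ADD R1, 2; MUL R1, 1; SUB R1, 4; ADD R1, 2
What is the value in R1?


Register state trace:
  MOV R1, 11  → R1 = 11
  MUL R1, 4  → R1 = 11 * 4 = 44
  ADD R1, 2  → R1 = 44 + 2 = 46
  MUL R1, 1  → R1 = 46 * 1 = 46
  SUB R1, 4  → R1 = 46 - 4 = 42
  ADD R1, 2  → R1 = 42 + 2 = 44
Final: R1 = 44

44


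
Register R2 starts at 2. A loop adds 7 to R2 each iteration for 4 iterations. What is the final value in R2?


Starting value: R2 = 2
  Iter 1: R2 = 2 + 7 = 9
  Iter 2: R2 = 9 + 7 = 16
  Iter 3: R2 = 16 + 7 = 23
  Iter 4: R2 = 23 + 7 = 30
Final: R2 = 30

30


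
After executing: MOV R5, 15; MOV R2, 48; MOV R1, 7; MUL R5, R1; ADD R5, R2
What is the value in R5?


Register state trace:
  MOV R5, 15  → R5 = 15
  MOV R2, 48  → R2 = 48
  MOV R1, 7  → R1 = 7
  MUL R5, R1  → R5 = 15 * 7 = 105
  ADD R5, R2  → R5 = 105 + 48 = 153
Final: R5 = 153

153


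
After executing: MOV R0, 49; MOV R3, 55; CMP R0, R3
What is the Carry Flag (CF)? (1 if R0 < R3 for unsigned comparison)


Register state trace:
  MOV R0, 49  → R0 = 49
  MOV R3, 55  → R3 = 55
  CMP R0, R3  → unsigned 49 - 55: borrow occurs
  49 < 55, so CF = 1
CF = 1

1


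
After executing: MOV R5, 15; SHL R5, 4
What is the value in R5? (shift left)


Register state trace:
  MOV R5, 15  → R5 = 15
  SHL R5, 4  → R5 = 15 << 4 = 15 * 2^4 = 240
Final: R5 = 240

240


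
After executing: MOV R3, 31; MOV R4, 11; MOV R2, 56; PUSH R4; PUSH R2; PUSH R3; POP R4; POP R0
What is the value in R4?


Stack trace (top is rightmost):
  MOV R3, 31  → R3 = 31
  MOV R4, 11  → R4 = 11
  MOV R2, 56  → R2 = 56
  PUSH R4  → stack: [11]
  PUSH R2  → stack: [11, 56]
  PUSH R3  → stack: [11, 56, 31]
  POP R4  → R4 = 31, stack: [11, 56]
  POP R0  → R0 = 56, stack: [11]
Final: R4 = 31

31


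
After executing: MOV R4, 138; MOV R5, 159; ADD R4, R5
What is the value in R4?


Register state trace:
  MOV R4, 138  → R4 = 138
  MOV R5, 159  → R5 = 159
  ADD R4, R5  → R4 = 138 + 159 = 297
Final: R4 = 297

297


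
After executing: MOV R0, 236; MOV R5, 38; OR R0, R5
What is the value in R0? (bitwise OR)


Register state trace:
  MOV R0, 236  → R0 = 236 (0b11101100)
  MOV R5, 38  → R5 = 38 (0b00100110)
  OR R0, R5   → R0 = 236 OR 38 = 238 (0b11101110)
Final: R0 = 238

238


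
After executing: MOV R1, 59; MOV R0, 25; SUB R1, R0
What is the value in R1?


Register state trace:
  MOV R1, 59  → R1 = 59
  MOV R0, 25  → R0 = 25
  SUB R1, R0  → R1 = 59 - 25 = 34
Final: R1 = 34

34


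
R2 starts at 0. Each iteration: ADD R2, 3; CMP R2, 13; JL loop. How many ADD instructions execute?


Loop trace (R2 starts at 0, target 13, step 3):
  ADD #1: R2 = 0 + 3 = 3  → 3 < 13, loop
  ADD #2: R2 = 3 + 3 = 6  → 6 < 13, loop
  ADD #3: R2 = 6 + 3 = 9  → 9 < 13, loop
  ADD #4: R2 = 9 + 3 = 12  → 12 < 13, loop
  ADD #5: R2 = 12 + 3 = 15  → 15 >= 13, exit
Total ADD instructions: 5

5


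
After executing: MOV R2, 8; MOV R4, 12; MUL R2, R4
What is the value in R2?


Register state trace:
  MOV R2, 8  → R2 = 8
  MOV R4, 12  → R4 = 12
  MUL R2, R4  → R2 = 8 * 12 = 96
Final: R2 = 96

96


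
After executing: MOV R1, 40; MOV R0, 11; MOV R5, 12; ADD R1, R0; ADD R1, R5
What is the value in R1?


Register state trace:
  MOV R1, 40  → R1 = 40
  MOV R0, 11  → R0 = 11
  MOV R5, 12  → R5 = 12
  ADD R1, R0  → R1 = 40 + 11 = 51
  ADD R1, R5  → R1 = 51 + 12 = 63
Final: R1 = 63

63


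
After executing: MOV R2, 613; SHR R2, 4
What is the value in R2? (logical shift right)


Register state trace:
  MOV R2, 613  → R2 = 613
  SHR R2, 4  → R2 = 613 >> 4 = 613 // 2^4 = 38
Final: R2 = 38

38


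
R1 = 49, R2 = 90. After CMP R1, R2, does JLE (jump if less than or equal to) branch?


Trace:
  R1 = 49, R2 = 90
  CMP R1, R2  → compares 49 vs 90
  JLE checks: is 49 less than or equal to 90?
  49 < 90, so condition is true
Branch taken: Yes

Yes


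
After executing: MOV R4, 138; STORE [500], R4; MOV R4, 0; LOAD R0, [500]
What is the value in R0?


Register and memory trace:
  MOV R4, 138  → R4 = 138
  STORE [500], R4  → mem[500] = 138
  MOV R4, 0  → R4 = 0
  LOAD R0, [500]  → R0 = mem[500] = 138
Final: R0 = 138

138


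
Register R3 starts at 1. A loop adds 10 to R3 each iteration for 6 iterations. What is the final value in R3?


Starting value: R3 = 1
  Iter 1: R3 = 1 + 10 = 11
  Iter 2: R3 = 11 + 10 = 21
  Iter 3: R3 = 21 + 10 = 31
  Iter 4: R3 = 31 + 10 = 41
  Iter 5: R3 = 41 + 10 = 51
  Iter 6: R3 = 51 + 10 = 61
Final: R3 = 61

61


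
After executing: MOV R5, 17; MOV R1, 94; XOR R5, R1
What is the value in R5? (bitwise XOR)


Register state trace:
  MOV R5, 17  → R5 = 17 (0b00010001)
  MOV R1, 94  → R1 = 94 (0b01011110)
  XOR R5, R1  → R5 = 17 XOR 94 = 79 (0b01001111)
Final: R5 = 79

79


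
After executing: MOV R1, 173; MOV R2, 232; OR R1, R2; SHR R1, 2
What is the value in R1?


Register state trace:
  MOV R1, 173  → R1 = 173 (0b10101101)
  MOV R2, 232  → R2 = 232 (0b11101000)
  OR R1, R2  → R1 = 173 OR 232 = 237 (0b11101101)
  SHR R1, 2  → R1 = 237 >> 2 = 59
Final: R1 = 59

59


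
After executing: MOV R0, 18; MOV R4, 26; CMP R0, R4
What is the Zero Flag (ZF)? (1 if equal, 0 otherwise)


Register state trace:
  MOV R0, 18  → R0 = 18
  MOV R4, 26  → R4 = 26
  CMP R0, R4  → computes 18 - 26 = -8
  Result is nonzero, so values are not equal
ZF = 0

0


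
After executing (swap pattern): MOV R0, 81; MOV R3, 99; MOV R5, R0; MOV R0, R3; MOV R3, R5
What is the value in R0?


Register state trace (swap pattern):
  MOV R0, 81  → R0 = 81
  MOV R3, 99  → R3 = 99
  MOV R5, R0  → R5 = 81  (save R0)
  MOV R0, R3  → R0 = 99  (R0 gets R3's value)
  MOV R3, R5  → R3 = 81  (R3 gets saved value)
Final: R0 = 99

99


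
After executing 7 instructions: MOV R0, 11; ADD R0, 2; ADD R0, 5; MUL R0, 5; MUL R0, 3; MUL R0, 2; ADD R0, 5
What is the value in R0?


Register state trace:
  MOV R0, 11  → R0 = 11
  ADD R0, 2  → R0 = 11 + 2 = 13
  ADD R0, 5  → R0 = 13 + 5 = 18
  MUL R0, 5  → R0 = 18 * 5 = 90
  MUL R0, 3  → R0 = 90 * 3 = 270
  MUL R0, 2  → R0 = 270 * 2 = 540
  ADD R0, 5  → R0 = 540 + 5 = 545
Final: R0 = 545

545


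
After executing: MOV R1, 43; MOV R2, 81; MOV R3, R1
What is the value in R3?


Register state trace:
  MOV R1, 43  → R1 = 43
  MOV R2, 81  → R2 = 81
  MOV R3, R1  → R3 = 43
Final: R3 = 43

43


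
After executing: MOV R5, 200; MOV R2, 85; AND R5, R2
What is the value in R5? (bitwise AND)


Register state trace:
  MOV R5, 200  → R5 = 200 (0b11001000)
  MOV R2, 85  → R2 = 85 (0b01010101)
  AND R5, R2  → R5 = 200 AND 85 = 64 (0b01000000)
Final: R5 = 64

64


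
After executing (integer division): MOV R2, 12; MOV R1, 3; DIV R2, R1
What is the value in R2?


Register state trace:
  MOV R2, 12  → R2 = 12
  MOV R1, 3  → R1 = 3
  DIV R2, R1  → R2 = 12 // 3 = 4
Final: R2 = 4

4


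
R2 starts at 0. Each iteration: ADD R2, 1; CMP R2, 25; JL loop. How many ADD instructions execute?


Loop trace (R2 starts at 0, target 25, step 1):
  ADD #1: R2 = 0 + 1 = 1  → 1 < 25, loop
  ADD #2: R2 = 1 + 1 = 2  → 2 < 25, loop
  ADD #3: R2 = 2 + 1 = 3  → 3 < 25, loop
  ADD #4: R2 = 3 + 1 = 4  → 4 < 25, loop
  ADD #5: R2 = 4 + 1 = 5  → 5 < 25, loop
  ADD #6: R2 = 5 + 1 = 6  → 6 < 25, loop
  ADD #7: R2 = 6 + 1 = 7  → 7 < 25, loop
  ADD #8: R2 = 7 + 1 = 8  → 8 < 25, loop
  ADD #9: R2 = 8 + 1 = 9  → 9 < 25, loop
  ADD #10: R2 = 9 + 1 = 10  → 10 < 25, loop
  ADD #11: R2 = 10 + 1 = 11  → 11 < 25, loop
  ADD #12: R2 = 11 + 1 = 12  → 12 < 25, loop
  ADD #13: R2 = 12 + 1 = 13  → 13 < 25, loop
  ADD #14: R2 = 13 + 1 = 14  → 14 < 25, loop
  ADD #15: R2 = 14 + 1 = 15  → 15 < 25, loop
  ADD #16: R2 = 15 + 1 = 16  → 16 < 25, loop
  ADD #17: R2 = 16 + 1 = 17  → 17 < 25, loop
  ADD #18: R2 = 17 + 1 = 18  → 18 < 25, loop
  ADD #19: R2 = 18 + 1 = 19  → 19 < 25, loop
  ADD #20: R2 = 19 + 1 = 20  → 20 < 25, loop
  ADD #21: R2 = 20 + 1 = 21  → 21 < 25, loop
  ADD #22: R2 = 21 + 1 = 22  → 22 < 25, loop
  ADD #23: R2 = 22 + 1 = 23  → 23 < 25, loop
  ADD #24: R2 = 23 + 1 = 24  → 24 < 25, loop
  ADD #25: R2 = 24 + 1 = 25  → 25 >= 25, exit
Total ADD instructions: 25

25


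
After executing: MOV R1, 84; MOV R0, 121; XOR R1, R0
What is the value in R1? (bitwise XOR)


Register state trace:
  MOV R1, 84  → R1 = 84 (0b01010100)
  MOV R0, 121  → R0 = 121 (0b01111001)
  XOR R1, R0  → R1 = 84 XOR 121 = 45 (0b00101101)
Final: R1 = 45

45


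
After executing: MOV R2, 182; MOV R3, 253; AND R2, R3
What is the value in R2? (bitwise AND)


Register state trace:
  MOV R2, 182  → R2 = 182 (0b10110110)
  MOV R3, 253  → R3 = 253 (0b11111101)
  AND R2, R3  → R2 = 182 AND 253 = 180 (0b10110100)
Final: R2 = 180

180


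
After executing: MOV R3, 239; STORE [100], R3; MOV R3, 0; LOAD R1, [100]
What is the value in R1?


Register and memory trace:
  MOV R3, 239  → R3 = 239
  STORE [100], R3  → mem[100] = 239
  MOV R3, 0  → R3 = 0
  LOAD R1, [100]  → R1 = mem[100] = 239
Final: R1 = 239

239


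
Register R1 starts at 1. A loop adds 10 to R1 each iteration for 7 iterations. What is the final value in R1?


Starting value: R1 = 1
  Iter 1: R1 = 1 + 10 = 11
  Iter 2: R1 = 11 + 10 = 21
  Iter 3: R1 = 21 + 10 = 31
  Iter 4: R1 = 31 + 10 = 41
  Iter 5: R1 = 41 + 10 = 51
  Iter 6: R1 = 51 + 10 = 61
  Iter 7: R1 = 61 + 10 = 71
Final: R1 = 71

71


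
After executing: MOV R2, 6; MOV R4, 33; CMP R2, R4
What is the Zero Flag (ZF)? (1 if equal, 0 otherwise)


Register state trace:
  MOV R2, 6  → R2 = 6
  MOV R4, 33  → R4 = 33
  CMP R2, R4  → computes 6 - 33 = -27
  Result is nonzero, so values are not equal
ZF = 0

0


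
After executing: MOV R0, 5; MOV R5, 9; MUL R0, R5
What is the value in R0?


Register state trace:
  MOV R0, 5  → R0 = 5
  MOV R5, 9  → R5 = 9
  MUL R0, R5  → R0 = 5 * 9 = 45
Final: R0 = 45

45
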